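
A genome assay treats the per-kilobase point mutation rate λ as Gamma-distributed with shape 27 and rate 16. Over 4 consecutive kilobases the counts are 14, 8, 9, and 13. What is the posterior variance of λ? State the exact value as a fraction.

Total count: 14 + 8 + 9 + 13 = 44.
Total exposure: 4 kilobases.
By Gamma–Poisson conjugacy, the posterior is Gamma(α + Σx, β + Σt) = Gamma(27 + 44, 16 + 4) = Gamma(71, 20).
Posterior variance = α'/β'² = 71/400.

71/400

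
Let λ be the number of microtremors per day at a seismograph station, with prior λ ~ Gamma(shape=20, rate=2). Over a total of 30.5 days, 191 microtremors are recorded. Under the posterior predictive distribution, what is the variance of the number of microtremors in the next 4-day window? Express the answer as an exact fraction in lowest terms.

Total count 191 over total exposure 30.5 days.
The Gamma prior is conjugate for the Poisson rate, so λ | data ~ Gamma(20+191, 2+30.5) = Gamma(211, 65/2).
The posterior predictive for a window of length T is Negative Binomial with variance T·α'·(β'+T)/β'² = 4·211·(73/2)/(4225/4) = 123224/4225.

123224/4225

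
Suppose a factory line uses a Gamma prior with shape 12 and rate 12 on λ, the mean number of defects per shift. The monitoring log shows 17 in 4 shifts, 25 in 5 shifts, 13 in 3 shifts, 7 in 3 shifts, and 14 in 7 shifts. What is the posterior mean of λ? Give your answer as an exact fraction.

44/17

Total count: 17 + 25 + 13 + 7 + 14 = 76.
Total exposure: 4 + 5 + 3 + 3 + 7 = 22 shifts.
Conjugate update: add total count to the shape and total exposure to the rate, giving Gamma(88, 34).
Posterior mean = α'/β' = 88/34 = 44/17.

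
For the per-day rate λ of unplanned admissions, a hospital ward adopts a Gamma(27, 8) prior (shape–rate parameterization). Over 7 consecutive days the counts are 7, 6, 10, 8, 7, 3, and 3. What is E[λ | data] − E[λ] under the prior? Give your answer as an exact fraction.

163/120

Total count: 7 + 6 + 10 + 8 + 7 + 3 + 3 = 44.
Total exposure: 7 days.
The Gamma prior is conjugate for the Poisson rate, so λ | data ~ Gamma(27+44, 8+7) = Gamma(71, 15).
Posterior mean = 71/15 = 71/15; prior mean = 27/8 = 27/8. Difference = 71/15 − 27/8 = 163/120.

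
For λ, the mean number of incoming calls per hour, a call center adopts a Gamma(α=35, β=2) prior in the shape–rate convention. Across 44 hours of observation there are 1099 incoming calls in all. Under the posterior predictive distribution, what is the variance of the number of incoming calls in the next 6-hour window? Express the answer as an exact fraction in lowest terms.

88452/529

Total count 1099 over total exposure 44 hours.
The Gamma prior is conjugate for the Poisson rate, so λ | data ~ Gamma(35+1099, 2+44) = Gamma(1134, 46).
The posterior predictive for a window of length T is Negative Binomial with variance T·α'·(β'+T)/β'² = 6·1134·52/2116 = 88452/529.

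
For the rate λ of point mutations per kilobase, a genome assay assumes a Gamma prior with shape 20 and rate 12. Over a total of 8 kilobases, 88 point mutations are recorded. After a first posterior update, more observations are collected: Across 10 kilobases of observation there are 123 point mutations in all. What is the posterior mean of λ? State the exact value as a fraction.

Total count 88 over total exposure 8 kilobases.
After the first batch: Gamma(20 + 88, 12 + 8) = Gamma(108, 20).
Total count 123 over total exposure 10 kilobases.
After the second batch: Gamma(108 + 123, 20 + 10) = Gamma(231, 30).
Posterior mean = α'/β' = 231/30 = 77/10.

77/10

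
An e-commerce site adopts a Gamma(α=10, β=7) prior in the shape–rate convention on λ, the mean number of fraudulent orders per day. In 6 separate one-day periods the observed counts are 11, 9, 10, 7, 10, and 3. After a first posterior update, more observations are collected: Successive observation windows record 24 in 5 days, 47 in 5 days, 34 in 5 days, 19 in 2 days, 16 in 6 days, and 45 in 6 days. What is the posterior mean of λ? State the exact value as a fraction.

35/6

Total count: 11 + 9 + 10 + 7 + 10 + 3 = 50.
Total exposure: 6 days.
After the first batch: Gamma(10 + 50, 7 + 6) = Gamma(60, 13).
Total count: 24 + 47 + 34 + 19 + 16 + 45 = 185.
Total exposure: 5 + 5 + 5 + 2 + 6 + 6 = 29 days.
After the second batch: Gamma(60 + 185, 13 + 29) = Gamma(245, 42).
Posterior mean = α'/β' = 245/42 = 35/6.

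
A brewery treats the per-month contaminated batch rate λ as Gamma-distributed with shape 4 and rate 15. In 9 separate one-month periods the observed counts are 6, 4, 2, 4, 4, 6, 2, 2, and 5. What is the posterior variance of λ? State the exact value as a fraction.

13/192

Total count: 6 + 4 + 2 + 4 + 4 + 6 + 2 + 2 + 5 = 35.
Total exposure: 9 months.
Posterior: α' = 4 + 35 = 39, β' = 15 + 9 = 24.
Posterior variance = α'/β'² = 39/576 = 13/192.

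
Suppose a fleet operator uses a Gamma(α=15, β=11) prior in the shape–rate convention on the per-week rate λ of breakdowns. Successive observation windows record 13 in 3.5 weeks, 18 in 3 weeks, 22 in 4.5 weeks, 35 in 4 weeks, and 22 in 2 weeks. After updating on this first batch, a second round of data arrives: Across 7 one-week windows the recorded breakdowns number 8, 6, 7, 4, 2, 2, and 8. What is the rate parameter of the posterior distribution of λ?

35

Total count: 13 + 18 + 22 + 35 + 22 = 110.
Total exposure: 3.5 + 3 + 4.5 + 4 + 2 = 17 weeks.
After the first batch: Gamma(15 + 110, 11 + 17) = Gamma(125, 28).
Total count: 8 + 6 + 7 + 4 + 2 + 2 + 8 = 37.
Total exposure: 7 weeks.
After the second batch: Gamma(125 + 37, 28 + 7) = Gamma(162, 35).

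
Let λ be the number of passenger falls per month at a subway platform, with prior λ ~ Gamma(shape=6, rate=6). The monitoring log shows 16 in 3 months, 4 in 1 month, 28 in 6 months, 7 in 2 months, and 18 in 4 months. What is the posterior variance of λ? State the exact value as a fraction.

79/484

Total count: 16 + 4 + 28 + 7 + 18 = 73.
Total exposure: 3 + 1 + 6 + 2 + 4 = 16 months.
Conjugate update: add total count to the shape and total exposure to the rate, giving Gamma(79, 22).
Posterior variance = α'/β'² = 79/484.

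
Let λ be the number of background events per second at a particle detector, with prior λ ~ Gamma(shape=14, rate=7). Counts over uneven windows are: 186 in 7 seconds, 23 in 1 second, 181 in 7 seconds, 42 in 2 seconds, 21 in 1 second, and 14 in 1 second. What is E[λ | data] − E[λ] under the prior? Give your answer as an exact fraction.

Total count: 186 + 23 + 181 + 42 + 21 + 14 = 467.
Total exposure: 7 + 1 + 7 + 2 + 1 + 1 = 19 seconds.
Posterior: α' = 14 + 467 = 481, β' = 7 + 19 = 26.
Posterior mean = 481/26 = 37/2; prior mean = 14/7 = 2. Difference = 37/2 − 2 = 33/2.

33/2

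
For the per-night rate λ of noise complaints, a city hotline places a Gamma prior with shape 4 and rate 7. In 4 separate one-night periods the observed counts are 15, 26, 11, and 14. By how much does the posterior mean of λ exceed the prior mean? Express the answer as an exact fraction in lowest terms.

Total count: 15 + 26 + 11 + 14 = 66.
Total exposure: 4 nights.
The Gamma prior is conjugate for the Poisson rate, so λ | data ~ Gamma(4+66, 7+4) = Gamma(70, 11).
Posterior mean = 70/11 = 70/11; prior mean = 4/7 = 4/7. Difference = 70/11 − 4/7 = 446/77.

446/77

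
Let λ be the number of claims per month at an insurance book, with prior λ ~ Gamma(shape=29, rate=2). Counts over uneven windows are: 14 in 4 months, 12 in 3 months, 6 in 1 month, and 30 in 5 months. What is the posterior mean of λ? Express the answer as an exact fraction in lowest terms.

91/15

Total count: 14 + 12 + 6 + 30 = 62.
Total exposure: 4 + 3 + 1 + 5 = 13 months.
By Gamma–Poisson conjugacy, the posterior is Gamma(α + Σx, β + Σt) = Gamma(29 + 62, 2 + 13) = Gamma(91, 15).
Posterior mean = α'/β' = 91/15.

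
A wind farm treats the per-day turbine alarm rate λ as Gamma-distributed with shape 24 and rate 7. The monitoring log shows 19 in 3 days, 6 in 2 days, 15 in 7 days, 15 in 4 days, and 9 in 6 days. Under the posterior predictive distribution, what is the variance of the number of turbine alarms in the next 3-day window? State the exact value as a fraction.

Total count: 19 + 6 + 15 + 15 + 9 = 64.
Total exposure: 3 + 2 + 7 + 4 + 6 = 22 days.
Gamma(α, β) with Poisson data over total exposure Σt gives posterior Gamma(α+Σx, β+Σt) = Gamma(88, 29).
The posterior predictive for a window of length T is Negative Binomial with variance T·α'·(β'+T)/β'² = 3·88·32/841 = 8448/841.

8448/841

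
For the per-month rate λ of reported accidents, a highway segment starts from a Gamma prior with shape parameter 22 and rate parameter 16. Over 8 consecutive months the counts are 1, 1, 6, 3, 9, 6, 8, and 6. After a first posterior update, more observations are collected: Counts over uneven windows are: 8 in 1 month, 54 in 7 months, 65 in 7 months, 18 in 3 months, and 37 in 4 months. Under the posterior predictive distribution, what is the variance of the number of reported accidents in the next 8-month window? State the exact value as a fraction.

26352/529

Total count: 1 + 1 + 6 + 3 + 9 + 6 + 8 + 6 = 40.
Total exposure: 8 months.
After the first batch: Gamma(22 + 40, 16 + 8) = Gamma(62, 24).
Total count: 8 + 54 + 65 + 18 + 37 = 182.
Total exposure: 1 + 7 + 7 + 3 + 4 = 22 months.
After the second batch: Gamma(62 + 182, 24 + 22) = Gamma(244, 46).
The posterior predictive for a window of length T is Negative Binomial with variance T·α'·(β'+T)/β'² = 8·244·54/2116 = 26352/529.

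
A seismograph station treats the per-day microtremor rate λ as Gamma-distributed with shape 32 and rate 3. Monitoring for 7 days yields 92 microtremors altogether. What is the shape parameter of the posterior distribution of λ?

124

Total count 92 over total exposure 7 days.
Gamma(α, β) with Poisson data over total exposure Σt gives posterior Gamma(α+Σx, β+Σt) = Gamma(124, 10).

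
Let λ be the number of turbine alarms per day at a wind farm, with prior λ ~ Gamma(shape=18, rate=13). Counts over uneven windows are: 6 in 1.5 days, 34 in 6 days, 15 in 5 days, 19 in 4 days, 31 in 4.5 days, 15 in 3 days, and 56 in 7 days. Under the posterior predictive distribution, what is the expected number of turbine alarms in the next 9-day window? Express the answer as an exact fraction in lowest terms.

Total count: 6 + 34 + 15 + 19 + 31 + 15 + 56 = 176.
Total exposure: 1.5 + 6 + 5 + 4 + 4.5 + 3 + 7 = 31 days.
The Gamma prior is conjugate for the Poisson rate, so λ | data ~ Gamma(18+176, 13+31) = Gamma(194, 44).
Predictive mean over a 9-day window = T·E[λ|data] = 9·194/44 = 873/22.

873/22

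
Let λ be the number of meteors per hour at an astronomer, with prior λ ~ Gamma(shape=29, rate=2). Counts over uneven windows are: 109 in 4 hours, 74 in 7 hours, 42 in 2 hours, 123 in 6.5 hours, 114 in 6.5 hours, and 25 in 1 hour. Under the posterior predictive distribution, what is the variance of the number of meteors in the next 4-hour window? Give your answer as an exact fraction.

68112/841

Total count: 109 + 74 + 42 + 123 + 114 + 25 = 487.
Total exposure: 4 + 7 + 2 + 6.5 + 6.5 + 1 = 27 hours.
Gamma(α, β) with Poisson data over total exposure Σt gives posterior Gamma(α+Σx, β+Σt) = Gamma(516, 29).
The posterior predictive for a window of length T is Negative Binomial with variance T·α'·(β'+T)/β'² = 4·516·33/841 = 68112/841.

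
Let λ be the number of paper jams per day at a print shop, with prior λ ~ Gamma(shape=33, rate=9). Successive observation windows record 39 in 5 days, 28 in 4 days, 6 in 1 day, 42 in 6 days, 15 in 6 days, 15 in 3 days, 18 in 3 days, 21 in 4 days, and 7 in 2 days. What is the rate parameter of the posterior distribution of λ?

Total count: 39 + 28 + 6 + 42 + 15 + 15 + 18 + 21 + 7 = 191.
Total exposure: 5 + 4 + 1 + 6 + 6 + 3 + 3 + 4 + 2 = 34 days.
Posterior: α' = 33 + 191 = 224, β' = 9 + 34 = 43.

43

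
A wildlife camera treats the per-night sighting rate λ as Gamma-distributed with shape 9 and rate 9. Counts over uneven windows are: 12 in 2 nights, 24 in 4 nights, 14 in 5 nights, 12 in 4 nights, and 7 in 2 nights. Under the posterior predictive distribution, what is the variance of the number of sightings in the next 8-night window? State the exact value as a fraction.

408/13

Total count: 12 + 24 + 14 + 12 + 7 = 69.
Total exposure: 2 + 4 + 5 + 4 + 2 = 17 nights.
Gamma(α, β) with Poisson data over total exposure Σt gives posterior Gamma(α+Σx, β+Σt) = Gamma(78, 26).
The posterior predictive for a window of length T is Negative Binomial with variance T·α'·(β'+T)/β'² = 8·78·34/676 = 408/13.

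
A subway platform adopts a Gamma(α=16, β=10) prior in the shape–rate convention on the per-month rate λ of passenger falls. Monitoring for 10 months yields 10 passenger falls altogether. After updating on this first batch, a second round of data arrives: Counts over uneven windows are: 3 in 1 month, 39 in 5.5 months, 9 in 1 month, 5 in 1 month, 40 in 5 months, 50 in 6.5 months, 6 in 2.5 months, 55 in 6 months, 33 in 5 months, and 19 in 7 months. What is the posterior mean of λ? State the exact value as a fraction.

Total count 10 over total exposure 10 months.
After the first batch: Gamma(16 + 10, 10 + 10) = Gamma(26, 20).
Total count: 3 + 39 + 9 + 5 + 40 + 50 + 6 + 55 + 33 + 19 = 259.
Total exposure: 1 + 5.5 + 1 + 1 + 5 + 6.5 + 2.5 + 6 + 5 + 7 = 40.5 months.
After the second batch: Gamma(26 + 259, 20 + 40.5) = Gamma(285, 121/2).
Posterior mean = α'/β' = 285/(121/2) = 570/121.

570/121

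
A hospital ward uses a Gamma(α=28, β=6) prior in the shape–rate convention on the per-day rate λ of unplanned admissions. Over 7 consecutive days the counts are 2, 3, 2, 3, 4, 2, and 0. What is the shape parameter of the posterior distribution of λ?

44

Total count: 2 + 3 + 2 + 3 + 4 + 2 + 0 = 16.
Total exposure: 7 days.
Conjugate update: add total count to the shape and total exposure to the rate, giving Gamma(44, 13).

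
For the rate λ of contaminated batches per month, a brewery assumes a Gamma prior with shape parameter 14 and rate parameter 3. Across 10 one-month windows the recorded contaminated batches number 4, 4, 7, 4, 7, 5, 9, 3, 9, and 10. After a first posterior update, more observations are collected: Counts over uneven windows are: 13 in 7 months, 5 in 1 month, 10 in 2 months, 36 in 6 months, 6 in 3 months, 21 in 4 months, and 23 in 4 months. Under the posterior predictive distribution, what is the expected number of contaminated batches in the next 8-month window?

Total count: 4 + 4 + 7 + 4 + 7 + 5 + 9 + 3 + 9 + 10 = 62.
Total exposure: 10 months.
After the first batch: Gamma(14 + 62, 3 + 10) = Gamma(76, 13).
Total count: 13 + 5 + 10 + 36 + 6 + 21 + 23 = 114.
Total exposure: 7 + 1 + 2 + 6 + 3 + 4 + 4 = 27 months.
After the second batch: Gamma(76 + 114, 13 + 27) = Gamma(190, 40).
Predictive mean over an 8-month window = T·E[λ|data] = 8·190/40 = 38.

38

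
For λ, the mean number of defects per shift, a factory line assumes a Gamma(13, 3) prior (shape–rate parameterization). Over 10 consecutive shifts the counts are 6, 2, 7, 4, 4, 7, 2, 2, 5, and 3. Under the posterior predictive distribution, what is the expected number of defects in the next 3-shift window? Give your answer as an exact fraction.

165/13

Total count: 6 + 2 + 7 + 4 + 4 + 7 + 2 + 2 + 5 + 3 = 42.
Total exposure: 10 shifts.
The Gamma prior is conjugate for the Poisson rate, so λ | data ~ Gamma(13+42, 3+10) = Gamma(55, 13).
Predictive mean over a 3-shift window = T·E[λ|data] = 3·55/13 = 165/13.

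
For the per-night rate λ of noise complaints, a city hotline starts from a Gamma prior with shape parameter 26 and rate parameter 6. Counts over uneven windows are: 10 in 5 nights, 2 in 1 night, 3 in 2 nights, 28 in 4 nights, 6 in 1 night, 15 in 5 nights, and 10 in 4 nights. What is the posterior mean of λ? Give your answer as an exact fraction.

25/7

Total count: 10 + 2 + 3 + 28 + 6 + 15 + 10 = 74.
Total exposure: 5 + 1 + 2 + 4 + 1 + 5 + 4 = 22 nights.
The Gamma prior is conjugate for the Poisson rate, so λ | data ~ Gamma(26+74, 6+22) = Gamma(100, 28).
Posterior mean = α'/β' = 100/28 = 25/7.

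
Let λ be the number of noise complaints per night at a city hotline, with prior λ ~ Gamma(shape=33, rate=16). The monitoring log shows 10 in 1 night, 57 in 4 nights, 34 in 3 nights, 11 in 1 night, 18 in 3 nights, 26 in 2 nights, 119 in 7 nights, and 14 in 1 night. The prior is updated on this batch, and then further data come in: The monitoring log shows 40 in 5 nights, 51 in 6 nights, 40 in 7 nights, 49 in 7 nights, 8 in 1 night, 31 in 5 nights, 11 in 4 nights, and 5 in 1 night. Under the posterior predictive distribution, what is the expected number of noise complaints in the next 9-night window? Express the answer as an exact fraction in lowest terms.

5013/74

Total count: 10 + 57 + 34 + 11 + 18 + 26 + 119 + 14 = 289.
Total exposure: 1 + 4 + 3 + 1 + 3 + 2 + 7 + 1 = 22 nights.
After the first batch: Gamma(33 + 289, 16 + 22) = Gamma(322, 38).
Total count: 40 + 51 + 40 + 49 + 8 + 31 + 11 + 5 = 235.
Total exposure: 5 + 6 + 7 + 7 + 1 + 5 + 4 + 1 = 36 nights.
After the second batch: Gamma(322 + 235, 38 + 36) = Gamma(557, 74).
Predictive mean over a 9-night window = T·E[λ|data] = 9·557/74 = 5013/74.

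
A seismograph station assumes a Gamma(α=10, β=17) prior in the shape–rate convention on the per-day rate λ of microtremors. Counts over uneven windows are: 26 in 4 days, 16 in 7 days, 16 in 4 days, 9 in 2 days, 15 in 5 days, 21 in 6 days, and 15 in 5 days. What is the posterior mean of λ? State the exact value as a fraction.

64/25

Total count: 26 + 16 + 16 + 9 + 15 + 21 + 15 = 118.
Total exposure: 4 + 7 + 4 + 2 + 5 + 6 + 5 = 33 days.
Gamma(α, β) with Poisson data over total exposure Σt gives posterior Gamma(α+Σx, β+Σt) = Gamma(128, 50).
Posterior mean = α'/β' = 128/50 = 64/25.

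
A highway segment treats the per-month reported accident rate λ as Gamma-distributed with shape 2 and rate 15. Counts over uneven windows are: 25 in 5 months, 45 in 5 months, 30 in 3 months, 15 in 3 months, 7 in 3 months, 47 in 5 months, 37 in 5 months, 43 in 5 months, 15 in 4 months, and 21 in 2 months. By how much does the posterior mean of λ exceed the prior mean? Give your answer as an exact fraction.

Total count: 25 + 45 + 30 + 15 + 7 + 47 + 37 + 43 + 15 + 21 = 285.
Total exposure: 5 + 5 + 3 + 3 + 3 + 5 + 5 + 5 + 4 + 2 = 40 months.
Posterior: α' = 2 + 285 = 287, β' = 15 + 40 = 55.
Posterior mean = 287/55 = 287/55; prior mean = 2/15 = 2/15. Difference = 287/55 − 2/15 = 839/165.

839/165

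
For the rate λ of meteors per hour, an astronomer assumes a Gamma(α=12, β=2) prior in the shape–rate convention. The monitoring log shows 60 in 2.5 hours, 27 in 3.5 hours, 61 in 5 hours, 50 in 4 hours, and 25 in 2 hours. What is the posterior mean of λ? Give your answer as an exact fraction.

235/19

Total count: 60 + 27 + 61 + 50 + 25 = 223.
Total exposure: 2.5 + 3.5 + 5 + 4 + 2 = 17 hours.
The Gamma prior is conjugate for the Poisson rate, so λ | data ~ Gamma(12+223, 2+17) = Gamma(235, 19).
Posterior mean = α'/β' = 235/19.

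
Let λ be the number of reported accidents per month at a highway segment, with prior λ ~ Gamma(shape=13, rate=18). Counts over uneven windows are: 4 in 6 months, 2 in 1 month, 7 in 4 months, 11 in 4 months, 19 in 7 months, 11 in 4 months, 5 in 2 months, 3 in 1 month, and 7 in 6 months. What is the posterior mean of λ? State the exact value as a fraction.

82/53

Total count: 4 + 2 + 7 + 11 + 19 + 11 + 5 + 3 + 7 = 69.
Total exposure: 6 + 1 + 4 + 4 + 7 + 4 + 2 + 1 + 6 = 35 months.
Conjugate update: add total count to the shape and total exposure to the rate, giving Gamma(82, 53).
Posterior mean = α'/β' = 82/53.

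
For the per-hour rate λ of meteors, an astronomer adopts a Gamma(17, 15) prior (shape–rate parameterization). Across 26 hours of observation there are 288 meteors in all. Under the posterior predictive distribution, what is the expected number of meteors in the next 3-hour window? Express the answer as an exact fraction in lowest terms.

Total count 288 over total exposure 26 hours.
Posterior: α' = 17 + 288 = 305, β' = 15 + 26 = 41.
Predictive mean over a 3-hour window = T·E[λ|data] = 3·305/41 = 915/41.

915/41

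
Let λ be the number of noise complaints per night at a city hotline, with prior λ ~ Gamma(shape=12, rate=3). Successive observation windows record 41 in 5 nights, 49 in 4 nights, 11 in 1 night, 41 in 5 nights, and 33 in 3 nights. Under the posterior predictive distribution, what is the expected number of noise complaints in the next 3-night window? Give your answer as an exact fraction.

187/7

Total count: 41 + 49 + 11 + 41 + 33 = 175.
Total exposure: 5 + 4 + 1 + 5 + 3 = 18 nights.
Conjugate update: add total count to the shape and total exposure to the rate, giving Gamma(187, 21).
Predictive mean over a 3-night window = T·E[λ|data] = 3·187/21 = 187/7.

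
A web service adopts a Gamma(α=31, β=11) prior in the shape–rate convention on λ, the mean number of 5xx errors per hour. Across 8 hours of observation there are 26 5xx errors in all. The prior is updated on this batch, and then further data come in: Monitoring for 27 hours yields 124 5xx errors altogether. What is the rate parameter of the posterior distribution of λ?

Total count 26 over total exposure 8 hours.
After the first batch: Gamma(31 + 26, 11 + 8) = Gamma(57, 19).
Total count 124 over total exposure 27 hours.
After the second batch: Gamma(57 + 124, 19 + 27) = Gamma(181, 46).

46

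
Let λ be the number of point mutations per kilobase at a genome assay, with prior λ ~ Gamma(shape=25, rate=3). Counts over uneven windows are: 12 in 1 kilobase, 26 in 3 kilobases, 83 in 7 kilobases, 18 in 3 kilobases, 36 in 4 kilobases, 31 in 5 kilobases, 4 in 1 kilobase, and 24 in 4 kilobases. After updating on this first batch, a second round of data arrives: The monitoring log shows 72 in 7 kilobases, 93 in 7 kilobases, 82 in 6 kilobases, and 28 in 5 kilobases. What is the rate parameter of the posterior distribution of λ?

Total count: 12 + 26 + 83 + 18 + 36 + 31 + 4 + 24 = 234.
Total exposure: 1 + 3 + 7 + 3 + 4 + 5 + 1 + 4 = 28 kilobases.
After the first batch: Gamma(25 + 234, 3 + 28) = Gamma(259, 31).
Total count: 72 + 93 + 82 + 28 = 275.
Total exposure: 7 + 7 + 6 + 5 = 25 kilobases.
After the second batch: Gamma(259 + 275, 31 + 25) = Gamma(534, 56).

56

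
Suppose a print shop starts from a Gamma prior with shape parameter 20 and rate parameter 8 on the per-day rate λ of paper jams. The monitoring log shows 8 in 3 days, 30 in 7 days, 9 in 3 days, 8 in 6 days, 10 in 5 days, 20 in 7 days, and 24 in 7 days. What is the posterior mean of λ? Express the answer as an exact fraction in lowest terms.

129/46

Total count: 8 + 30 + 9 + 8 + 10 + 20 + 24 = 109.
Total exposure: 3 + 7 + 3 + 6 + 5 + 7 + 7 = 38 days.
Gamma(α, β) with Poisson data over total exposure Σt gives posterior Gamma(α+Σx, β+Σt) = Gamma(129, 46).
Posterior mean = α'/β' = 129/46.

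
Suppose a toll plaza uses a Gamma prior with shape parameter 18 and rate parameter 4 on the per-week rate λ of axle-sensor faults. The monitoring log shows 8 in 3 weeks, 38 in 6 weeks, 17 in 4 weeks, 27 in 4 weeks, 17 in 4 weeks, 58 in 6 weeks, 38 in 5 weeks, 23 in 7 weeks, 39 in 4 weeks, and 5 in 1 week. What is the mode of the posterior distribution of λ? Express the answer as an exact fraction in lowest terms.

287/48

Total count: 8 + 38 + 17 + 27 + 17 + 58 + 38 + 23 + 39 + 5 = 270.
Total exposure: 3 + 6 + 4 + 4 + 4 + 6 + 5 + 7 + 4 + 1 = 44 weeks.
The Gamma prior is conjugate for the Poisson rate, so λ | data ~ Gamma(18+270, 4+44) = Gamma(288, 48).
Posterior mode = (α'−1)/β' = 287/48.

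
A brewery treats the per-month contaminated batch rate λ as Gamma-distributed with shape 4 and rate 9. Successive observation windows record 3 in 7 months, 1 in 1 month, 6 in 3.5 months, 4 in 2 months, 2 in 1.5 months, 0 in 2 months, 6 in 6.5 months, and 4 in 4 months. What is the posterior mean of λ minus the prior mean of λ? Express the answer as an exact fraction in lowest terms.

Total count: 3 + 1 + 6 + 4 + 2 + 0 + 6 + 4 = 26.
Total exposure: 7 + 1 + 3.5 + 2 + 1.5 + 2 + 6.5 + 4 = 27.5 months.
Gamma(α, β) with Poisson data over total exposure Σt gives posterior Gamma(α+Σx, β+Σt) = Gamma(30, 73/2).
Posterior mean = 30/(73/2) = 60/73; prior mean = 4/9 = 4/9. Difference = 60/73 − 4/9 = 248/657.

248/657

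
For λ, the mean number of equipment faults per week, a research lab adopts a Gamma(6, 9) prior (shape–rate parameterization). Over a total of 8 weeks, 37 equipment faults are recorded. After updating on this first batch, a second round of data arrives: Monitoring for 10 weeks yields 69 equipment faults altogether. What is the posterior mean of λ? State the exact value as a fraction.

112/27

Total count 37 over total exposure 8 weeks.
After the first batch: Gamma(6 + 37, 9 + 8) = Gamma(43, 17).
Total count 69 over total exposure 10 weeks.
After the second batch: Gamma(43 + 69, 17 + 10) = Gamma(112, 27).
Posterior mean = α'/β' = 112/27.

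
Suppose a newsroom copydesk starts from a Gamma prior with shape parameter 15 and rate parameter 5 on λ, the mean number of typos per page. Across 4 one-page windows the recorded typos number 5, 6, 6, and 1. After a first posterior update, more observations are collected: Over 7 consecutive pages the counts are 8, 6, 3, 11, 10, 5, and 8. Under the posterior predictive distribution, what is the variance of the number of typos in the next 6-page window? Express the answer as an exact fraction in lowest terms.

693/16

Total count: 5 + 6 + 6 + 1 = 18.
Total exposure: 4 pages.
After the first batch: Gamma(15 + 18, 5 + 4) = Gamma(33, 9).
Total count: 8 + 6 + 3 + 11 + 10 + 5 + 8 = 51.
Total exposure: 7 pages.
After the second batch: Gamma(33 + 51, 9 + 7) = Gamma(84, 16).
The posterior predictive for a window of length T is Negative Binomial with variance T·α'·(β'+T)/β'² = 6·84·22/256 = 693/16.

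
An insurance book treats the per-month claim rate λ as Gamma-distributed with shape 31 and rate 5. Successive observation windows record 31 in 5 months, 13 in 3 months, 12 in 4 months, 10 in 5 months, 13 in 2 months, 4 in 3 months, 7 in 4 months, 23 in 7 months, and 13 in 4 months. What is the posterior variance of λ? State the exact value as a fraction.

157/1764

Total count: 31 + 13 + 12 + 10 + 13 + 4 + 7 + 23 + 13 = 126.
Total exposure: 5 + 3 + 4 + 5 + 2 + 3 + 4 + 7 + 4 = 37 months.
The Gamma prior is conjugate for the Poisson rate, so λ | data ~ Gamma(31+126, 5+37) = Gamma(157, 42).
Posterior variance = α'/β'² = 157/1764.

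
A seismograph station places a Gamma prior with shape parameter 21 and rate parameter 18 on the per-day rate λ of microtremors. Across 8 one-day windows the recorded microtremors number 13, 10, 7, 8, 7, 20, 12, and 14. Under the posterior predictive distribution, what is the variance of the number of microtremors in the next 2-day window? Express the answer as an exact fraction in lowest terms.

1568/169

Total count: 13 + 10 + 7 + 8 + 7 + 20 + 12 + 14 = 91.
Total exposure: 8 days.
Conjugate update: add total count to the shape and total exposure to the rate, giving Gamma(112, 26).
The posterior predictive for a window of length T is Negative Binomial with variance T·α'·(β'+T)/β'² = 2·112·28/676 = 1568/169.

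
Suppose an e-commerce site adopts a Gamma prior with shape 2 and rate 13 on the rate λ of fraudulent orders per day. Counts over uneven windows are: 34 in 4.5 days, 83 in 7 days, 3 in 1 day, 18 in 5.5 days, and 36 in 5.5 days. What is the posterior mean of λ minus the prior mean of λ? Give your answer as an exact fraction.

Total count: 34 + 83 + 3 + 18 + 36 = 174.
Total exposure: 4.5 + 7 + 1 + 5.5 + 5.5 = 23.5 days.
By Gamma–Poisson conjugacy, the posterior is Gamma(α + Σx, β + Σt) = Gamma(2 + 174, 13 + 23.5) = Gamma(176, 73/2).
Posterior mean = 176/(73/2) = 352/73; prior mean = 2/13 = 2/13. Difference = 352/73 − 2/13 = 4430/949.

4430/949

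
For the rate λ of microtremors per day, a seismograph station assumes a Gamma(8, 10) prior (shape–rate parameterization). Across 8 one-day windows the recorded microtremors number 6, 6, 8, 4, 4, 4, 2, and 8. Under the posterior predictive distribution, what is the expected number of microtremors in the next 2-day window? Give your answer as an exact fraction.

Total count: 6 + 6 + 8 + 4 + 4 + 4 + 2 + 8 = 42.
Total exposure: 8 days.
The Gamma prior is conjugate for the Poisson rate, so λ | data ~ Gamma(8+42, 10+8) = Gamma(50, 18).
Predictive mean over a 2-day window = T·E[λ|data] = 2·50/18 = 50/9.

50/9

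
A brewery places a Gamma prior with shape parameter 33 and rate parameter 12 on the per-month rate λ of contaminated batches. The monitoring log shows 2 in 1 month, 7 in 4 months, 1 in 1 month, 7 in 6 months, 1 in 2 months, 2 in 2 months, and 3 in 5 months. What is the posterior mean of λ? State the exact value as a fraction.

56/33

Total count: 2 + 7 + 1 + 7 + 1 + 2 + 3 = 23.
Total exposure: 1 + 4 + 1 + 6 + 2 + 2 + 5 = 21 months.
The Gamma prior is conjugate for the Poisson rate, so λ | data ~ Gamma(33+23, 12+21) = Gamma(56, 33).
Posterior mean = α'/β' = 56/33.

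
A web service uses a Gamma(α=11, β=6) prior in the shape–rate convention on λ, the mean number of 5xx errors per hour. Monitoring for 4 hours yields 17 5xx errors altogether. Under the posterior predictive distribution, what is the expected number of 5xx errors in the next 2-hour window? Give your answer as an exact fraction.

28/5

Total count 17 over total exposure 4 hours.
Gamma(α, β) with Poisson data over total exposure Σt gives posterior Gamma(α+Σx, β+Σt) = Gamma(28, 10).
Predictive mean over a 2-hour window = T·E[λ|data] = 2·28/10 = 28/5.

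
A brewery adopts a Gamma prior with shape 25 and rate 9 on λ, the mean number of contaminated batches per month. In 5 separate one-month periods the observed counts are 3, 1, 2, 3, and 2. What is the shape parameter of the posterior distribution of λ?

Total count: 3 + 1 + 2 + 3 + 2 = 11.
Total exposure: 5 months.
Conjugate update: add total count to the shape and total exposure to the rate, giving Gamma(36, 14).

36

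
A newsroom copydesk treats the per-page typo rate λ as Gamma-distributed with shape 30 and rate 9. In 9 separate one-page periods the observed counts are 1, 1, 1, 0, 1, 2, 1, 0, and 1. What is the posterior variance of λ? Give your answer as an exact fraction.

Total count: 1 + 1 + 1 + 0 + 1 + 2 + 1 + 0 + 1 = 8.
Total exposure: 9 pages.
Posterior: α' = 30 + 8 = 38, β' = 9 + 9 = 18.
Posterior variance = α'/β'² = 38/324 = 19/162.

19/162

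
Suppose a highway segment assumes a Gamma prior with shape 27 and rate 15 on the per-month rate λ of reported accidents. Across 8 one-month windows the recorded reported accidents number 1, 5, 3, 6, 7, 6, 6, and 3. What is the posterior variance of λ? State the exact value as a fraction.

Total count: 1 + 5 + 3 + 6 + 7 + 6 + 6 + 3 = 37.
Total exposure: 8 months.
By Gamma–Poisson conjugacy, the posterior is Gamma(α + Σx, β + Σt) = Gamma(27 + 37, 15 + 8) = Gamma(64, 23).
Posterior variance = α'/β'² = 64/529.

64/529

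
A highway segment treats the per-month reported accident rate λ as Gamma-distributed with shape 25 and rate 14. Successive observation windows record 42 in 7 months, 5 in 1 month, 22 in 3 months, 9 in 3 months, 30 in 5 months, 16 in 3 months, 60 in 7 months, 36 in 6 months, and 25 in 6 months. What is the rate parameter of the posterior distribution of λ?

Total count: 42 + 5 + 22 + 9 + 30 + 16 + 60 + 36 + 25 = 245.
Total exposure: 7 + 1 + 3 + 3 + 5 + 3 + 7 + 6 + 6 = 41 months.
Conjugate update: add total count to the shape and total exposure to the rate, giving Gamma(270, 55).

55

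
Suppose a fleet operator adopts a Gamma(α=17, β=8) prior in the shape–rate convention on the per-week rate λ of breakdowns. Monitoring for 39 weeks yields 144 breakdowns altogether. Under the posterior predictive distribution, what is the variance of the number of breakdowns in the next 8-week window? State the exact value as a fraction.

70840/2209

Total count 144 over total exposure 39 weeks.
Conjugate update: add total count to the shape and total exposure to the rate, giving Gamma(161, 47).
The posterior predictive for a window of length T is Negative Binomial with variance T·α'·(β'+T)/β'² = 8·161·55/2209 = 70840/2209.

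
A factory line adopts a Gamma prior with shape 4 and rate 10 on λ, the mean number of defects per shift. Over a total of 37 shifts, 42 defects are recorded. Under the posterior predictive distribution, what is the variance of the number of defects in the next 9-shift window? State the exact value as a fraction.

Total count 42 over total exposure 37 shifts.
By Gamma–Poisson conjugacy, the posterior is Gamma(α + Σx, β + Σt) = Gamma(4 + 42, 10 + 37) = Gamma(46, 47).
The posterior predictive for a window of length T is Negative Binomial with variance T·α'·(β'+T)/β'² = 9·46·56/2209 = 23184/2209.

23184/2209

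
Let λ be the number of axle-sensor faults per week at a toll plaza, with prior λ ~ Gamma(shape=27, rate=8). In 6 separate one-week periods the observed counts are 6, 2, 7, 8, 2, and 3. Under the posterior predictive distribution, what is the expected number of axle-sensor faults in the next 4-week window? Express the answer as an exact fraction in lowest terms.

110/7

Total count: 6 + 2 + 7 + 8 + 2 + 3 = 28.
Total exposure: 6 weeks.
By Gamma–Poisson conjugacy, the posterior is Gamma(α + Σx, β + Σt) = Gamma(27 + 28, 8 + 6) = Gamma(55, 14).
Predictive mean over a 4-week window = T·E[λ|data] = 4·55/14 = 110/7.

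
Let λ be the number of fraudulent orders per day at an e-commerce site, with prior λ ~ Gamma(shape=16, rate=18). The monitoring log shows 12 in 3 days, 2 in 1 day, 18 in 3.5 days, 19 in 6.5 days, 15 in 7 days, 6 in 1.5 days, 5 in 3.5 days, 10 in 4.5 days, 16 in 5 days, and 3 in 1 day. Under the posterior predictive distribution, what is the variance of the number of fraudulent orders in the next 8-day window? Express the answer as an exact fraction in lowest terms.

244000/11881

Total count: 12 + 2 + 18 + 19 + 15 + 6 + 5 + 10 + 16 + 3 = 106.
Total exposure: 3 + 1 + 3.5 + 6.5 + 7 + 1.5 + 3.5 + 4.5 + 5 + 1 = 36.5 days.
Posterior: α' = 16 + 106 = 122, β' = 18 + 36.5 = 109/2.
The posterior predictive for a window of length T is Negative Binomial with variance T·α'·(β'+T)/β'² = 8·122·(125/2)/(11881/4) = 244000/11881.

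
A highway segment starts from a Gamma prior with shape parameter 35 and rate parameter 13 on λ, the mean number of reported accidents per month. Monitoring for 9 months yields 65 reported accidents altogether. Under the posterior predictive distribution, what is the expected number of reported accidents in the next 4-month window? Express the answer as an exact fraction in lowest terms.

200/11

Total count 65 over total exposure 9 months.
Posterior: α' = 35 + 65 = 100, β' = 13 + 9 = 22.
Predictive mean over a 4-month window = T·E[λ|data] = 4·100/22 = 200/11.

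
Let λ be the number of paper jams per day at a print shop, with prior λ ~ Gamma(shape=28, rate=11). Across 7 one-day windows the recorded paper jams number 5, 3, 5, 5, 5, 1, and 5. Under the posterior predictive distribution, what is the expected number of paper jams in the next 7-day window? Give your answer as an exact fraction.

133/6

Total count: 5 + 3 + 5 + 5 + 5 + 1 + 5 = 29.
Total exposure: 7 days.
Posterior: α' = 28 + 29 = 57, β' = 11 + 7 = 18.
Predictive mean over a 7-day window = T·E[λ|data] = 7·57/18 = 133/6.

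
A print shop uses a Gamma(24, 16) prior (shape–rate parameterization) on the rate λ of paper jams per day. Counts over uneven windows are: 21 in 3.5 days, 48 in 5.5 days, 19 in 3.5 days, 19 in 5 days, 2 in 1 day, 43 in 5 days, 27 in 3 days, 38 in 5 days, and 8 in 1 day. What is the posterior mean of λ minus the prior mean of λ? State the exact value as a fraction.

Total count: 21 + 48 + 19 + 19 + 2 + 43 + 27 + 38 + 8 = 225.
Total exposure: 3.5 + 5.5 + 3.5 + 5 + 1 + 5 + 3 + 5 + 1 = 32.5 days.
Posterior: α' = 24 + 225 = 249, β' = 16 + 32.5 = 97/2.
Posterior mean = 249/(97/2) = 498/97; prior mean = 24/16 = 3/2. Difference = 498/97 − 3/2 = 705/194.

705/194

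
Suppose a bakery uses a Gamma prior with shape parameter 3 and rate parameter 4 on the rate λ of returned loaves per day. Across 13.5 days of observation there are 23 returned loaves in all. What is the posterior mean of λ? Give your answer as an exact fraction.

52/35

Total count 23 over total exposure 13.5 days.
Posterior: α' = 3 + 23 = 26, β' = 4 + 13.5 = 35/2.
Posterior mean = α'/β' = 26/(35/2) = 52/35.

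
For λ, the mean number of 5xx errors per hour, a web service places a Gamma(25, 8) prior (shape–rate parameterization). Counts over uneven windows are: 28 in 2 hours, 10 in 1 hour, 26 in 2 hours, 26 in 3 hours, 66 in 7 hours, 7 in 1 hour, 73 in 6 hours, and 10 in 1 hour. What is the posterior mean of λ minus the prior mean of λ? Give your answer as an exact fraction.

1393/248

Total count: 28 + 10 + 26 + 26 + 66 + 7 + 73 + 10 = 246.
Total exposure: 2 + 1 + 2 + 3 + 7 + 1 + 6 + 1 = 23 hours.
Posterior: α' = 25 + 246 = 271, β' = 8 + 23 = 31.
Posterior mean = 271/31 = 271/31; prior mean = 25/8 = 25/8. Difference = 271/31 − 25/8 = 1393/248.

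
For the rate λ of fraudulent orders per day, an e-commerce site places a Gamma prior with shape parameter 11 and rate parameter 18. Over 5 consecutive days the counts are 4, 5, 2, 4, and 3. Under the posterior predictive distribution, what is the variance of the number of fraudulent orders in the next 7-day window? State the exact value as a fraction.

Total count: 4 + 5 + 2 + 4 + 3 = 18.
Total exposure: 5 days.
By Gamma–Poisson conjugacy, the posterior is Gamma(α + Σx, β + Σt) = Gamma(11 + 18, 18 + 5) = Gamma(29, 23).
The posterior predictive for a window of length T is Negative Binomial with variance T·α'·(β'+T)/β'² = 7·29·30/529 = 6090/529.

6090/529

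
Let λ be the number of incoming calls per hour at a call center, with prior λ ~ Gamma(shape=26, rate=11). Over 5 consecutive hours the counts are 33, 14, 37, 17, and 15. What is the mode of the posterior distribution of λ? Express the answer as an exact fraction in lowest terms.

141/16

Total count: 33 + 14 + 37 + 17 + 15 = 116.
Total exposure: 5 hours.
Gamma(α, β) with Poisson data over total exposure Σt gives posterior Gamma(α+Σx, β+Σt) = Gamma(142, 16).
Posterior mode = (α'−1)/β' = 141/16.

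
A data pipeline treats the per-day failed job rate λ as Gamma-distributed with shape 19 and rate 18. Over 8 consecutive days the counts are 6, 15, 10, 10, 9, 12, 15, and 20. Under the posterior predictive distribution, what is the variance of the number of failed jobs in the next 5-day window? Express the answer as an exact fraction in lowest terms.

4495/169

Total count: 6 + 15 + 10 + 10 + 9 + 12 + 15 + 20 = 97.
Total exposure: 8 days.
Posterior: α' = 19 + 97 = 116, β' = 18 + 8 = 26.
The posterior predictive for a window of length T is Negative Binomial with variance T·α'·(β'+T)/β'² = 5·116·31/676 = 4495/169.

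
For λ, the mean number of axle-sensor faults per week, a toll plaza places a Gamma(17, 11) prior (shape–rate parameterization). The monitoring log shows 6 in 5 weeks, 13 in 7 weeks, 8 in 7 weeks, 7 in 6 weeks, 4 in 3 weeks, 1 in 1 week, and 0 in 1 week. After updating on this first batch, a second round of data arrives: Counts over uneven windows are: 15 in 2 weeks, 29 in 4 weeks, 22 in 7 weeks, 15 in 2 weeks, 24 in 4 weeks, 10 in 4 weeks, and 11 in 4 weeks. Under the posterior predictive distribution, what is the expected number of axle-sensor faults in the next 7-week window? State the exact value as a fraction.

Total count: 6 + 13 + 8 + 7 + 4 + 1 + 0 = 39.
Total exposure: 5 + 7 + 7 + 6 + 3 + 1 + 1 = 30 weeks.
After the first batch: Gamma(17 + 39, 11 + 30) = Gamma(56, 41).
Total count: 15 + 29 + 22 + 15 + 24 + 10 + 11 = 126.
Total exposure: 2 + 4 + 7 + 2 + 4 + 4 + 4 = 27 weeks.
After the second batch: Gamma(56 + 126, 41 + 27) = Gamma(182, 68).
Predictive mean over a 7-week window = T·E[λ|data] = 7·182/68 = 637/34.

637/34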